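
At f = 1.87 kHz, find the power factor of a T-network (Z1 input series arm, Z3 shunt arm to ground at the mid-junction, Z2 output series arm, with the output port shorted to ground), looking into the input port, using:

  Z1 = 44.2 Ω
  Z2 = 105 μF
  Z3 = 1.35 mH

Step 1 — Angular frequency: ω = 2π·f = 2π·1870 = 1.175e+04 rad/s.
Step 2 — Component impedances:
  Z1: Z = R = 44.2 Ω
  Z2: Z = 1/(jωC) = -j/(ω·C) = 0 - j0.8106 Ω
  Z3: Z = jωL = j·1.175e+04·0.00135 = 0 + j15.86 Ω
Step 3 — With the output port shorted to ground, the output series arm Z2 runs from the junction to ground; the shunt arm Z3 also runs from the junction to ground. They appear in parallel: Z3 || Z2 = 0 - j0.8542 Ω.
Step 4 — Series with input arm Z1: Z_in = Z1 + (Z3 || Z2) = 44.2 - j0.8542 Ω = 44.21∠-1.1° Ω.
Step 5 — Power factor: PF = cos(φ) = Re(Z)/|Z| = 44.2/44.21 = 0.9998.
Step 6 — Type: Im(Z) = -0.8542 ⇒ leading (phase φ = -1.1°).

PF = 0.9998 (leading, φ = -1.1°)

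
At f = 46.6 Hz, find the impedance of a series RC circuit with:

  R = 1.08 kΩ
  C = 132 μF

Step 1 — Angular frequency: ω = 2π·f = 2π·46.6 = 292.8 rad/s.
Step 2 — Component impedances:
  R: Z = R = 1080 Ω
  C: Z = 1/(jωC) = -j/(ω·C) = 0 - j25.87 Ω
Step 3 — Series combination: Z_total = R + C = 1080 - j25.87 Ω = 1080∠-1.4° Ω.

Z = 1080 - j25.87 Ω = 1080∠-1.4° Ω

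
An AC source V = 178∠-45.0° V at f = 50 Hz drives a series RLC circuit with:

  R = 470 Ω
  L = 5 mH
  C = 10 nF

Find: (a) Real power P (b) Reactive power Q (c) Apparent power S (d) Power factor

Step 1 — Angular frequency: ω = 2π·f = 2π·50 = 314.2 rad/s.
Step 2 — Component impedances:
  R: Z = R = 470 Ω
  L: Z = jωL = j·314.2·0.005 = 0 + j1.571 Ω
  C: Z = 1/(jωC) = -j/(ω·C) = 0 - j3.183e+05 Ω
Step 3 — Series combination: Z_total = R + L + C = 470 - j3.183e+05 Ω = 3.183e+05∠-89.9° Ω.
Step 4 — Source phasor: V = 178∠-45.0° V = 125.9 - j125.9 V.
Step 5 — Current: I = V / Z = 0.000396 + j0.0003948 A = 0.0005592∠44.9° A.
Step 6 — Complex power: S = V·I* = 0.000147 - j0.09954 VA.
Step 7 — Real power: P = Re(S) = 0.000147 W.
Step 8 — Reactive power: Q = Im(S) = -0.09954 VAR.
Step 9 — Apparent power: |S| = 0.09954 VA.
Step 10 — Power factor: PF = P/|S| = 0.001477 (leading).

(a) P = 0.000147 W  (b) Q = -0.09954 VAR  (c) S = 0.09954 VA  (d) PF = 0.001477 (leading)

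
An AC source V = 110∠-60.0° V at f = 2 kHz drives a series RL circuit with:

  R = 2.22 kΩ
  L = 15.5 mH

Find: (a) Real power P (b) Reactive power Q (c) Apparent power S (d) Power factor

Step 1 — Angular frequency: ω = 2π·f = 2π·2000 = 1.257e+04 rad/s.
Step 2 — Component impedances:
  R: Z = R = 2220 Ω
  L: Z = jωL = j·1.257e+04·0.0155 = 0 + j194.8 Ω
Step 3 — Series combination: Z_total = R + L = 2220 + j194.8 Ω = 2229∠5.0° Ω.
Step 4 — Source phasor: V = 110∠-60.0° V = 55 - j95.26 V.
Step 5 — Current: I = V / Z = 0.02085 - j0.04474 A = 0.04936∠-65.0° A.
Step 6 — Complex power: S = V·I* = 5.409 + j0.4746 VA.
Step 7 — Real power: P = Re(S) = 5.409 W.
Step 8 — Reactive power: Q = Im(S) = 0.4746 VAR.
Step 9 — Apparent power: |S| = 5.43 VA.
Step 10 — Power factor: PF = P/|S| = 0.9962 (lagging).

(a) P = 5.409 W  (b) Q = 0.4746 VAR  (c) S = 5.43 VA  (d) PF = 0.9962 (lagging)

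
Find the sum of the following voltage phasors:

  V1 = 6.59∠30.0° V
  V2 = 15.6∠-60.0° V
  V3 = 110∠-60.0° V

Step 1 — Convert each phasor to rectangular form:
  V1 = 6.59·(cos(30.0°) + j·sin(30.0°)) = 5.707 + j3.295 V
  V2 = 15.6·(cos(-60.0°) + j·sin(-60.0°)) = 7.8 - j13.51 V
  V3 = 110·(cos(-60.0°) + j·sin(-60.0°)) = 55 - j95.26 V
Step 2 — Sum components: V_total = 68.51 - j105.5 V.
Step 3 — Convert to polar: |V_total| = 125.8 V, ∠V_total = -57.0°.

V_total = 125.8∠-57.0° V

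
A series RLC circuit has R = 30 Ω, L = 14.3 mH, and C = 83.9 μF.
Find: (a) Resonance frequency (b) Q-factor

Step 1 — Resonance condition Im(Z)=0 gives ω₀ = 1/√(LC).
Step 2 — ω₀ = 1/√(0.0143·8.39e-05) = 913 rad/s.
Step 3 — f₀ = ω₀/(2π) = 145.3 Hz.
Step 4 — Series Q: Q = ω₀L/R = 913·0.0143/30 = 0.4352.

(a) f₀ = 145.3 Hz  (b) Q = 0.4352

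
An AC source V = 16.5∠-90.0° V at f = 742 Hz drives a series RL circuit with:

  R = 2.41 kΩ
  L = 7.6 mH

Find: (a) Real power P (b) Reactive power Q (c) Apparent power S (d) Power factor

Step 1 — Angular frequency: ω = 2π·f = 2π·742 = 4662 rad/s.
Step 2 — Component impedances:
  R: Z = R = 2410 Ω
  L: Z = jωL = j·4662·0.0076 = 0 + j35.43 Ω
Step 3 — Series combination: Z_total = R + L = 2410 + j35.43 Ω = 2410∠0.8° Ω.
Step 4 — Source phasor: V = 16.5∠-90.0° V = 0 - j16.5 V.
Step 5 — Current: I = V / Z = -0.0001006 - j0.006845 A = 0.006846∠-90.8° A.
Step 6 — Complex power: S = V·I* = 0.1129 + j0.00166 VA.
Step 7 — Real power: P = Re(S) = 0.1129 W.
Step 8 — Reactive power: Q = Im(S) = 0.00166 VAR.
Step 9 — Apparent power: |S| = 0.113 VA.
Step 10 — Power factor: PF = P/|S| = 0.9999 (lagging).

(a) P = 0.1129 W  (b) Q = 0.00166 VAR  (c) S = 0.113 VA  (d) PF = 0.9999 (lagging)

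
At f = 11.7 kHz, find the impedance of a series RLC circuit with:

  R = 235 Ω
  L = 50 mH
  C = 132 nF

Step 1 — Angular frequency: ω = 2π·f = 2π·1.17e+04 = 7.351e+04 rad/s.
Step 2 — Component impedances:
  R: Z = R = 235 Ω
  L: Z = jωL = j·7.351e+04·0.05 = 0 + j3676 Ω
  C: Z = 1/(jωC) = -j/(ω·C) = 0 - j103.1 Ω
Step 3 — Series combination: Z_total = R + L + C = 235 + j3573 Ω = 3580∠86.2° Ω.

Z = 235 + j3573 Ω = 3580∠86.2° Ω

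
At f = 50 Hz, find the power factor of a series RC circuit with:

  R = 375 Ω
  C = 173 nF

Step 1 — Angular frequency: ω = 2π·f = 2π·50 = 314.2 rad/s.
Step 2 — Component impedances:
  R: Z = R = 375 Ω
  C: Z = 1/(jωC) = -j/(ω·C) = 0 - j1.84e+04 Ω
Step 3 — Series combination: Z_total = R + C = 375 - j1.84e+04 Ω = 1.84e+04∠-88.8° Ω.
Step 4 — Power factor: PF = cos(φ) = Re(Z)/|Z| = 375/1.84e+04 = 0.02038.
Step 5 — Type: Im(Z) = -1.84e+04 ⇒ leading (phase φ = -88.8°).

PF = 0.02038 (leading, φ = -88.8°)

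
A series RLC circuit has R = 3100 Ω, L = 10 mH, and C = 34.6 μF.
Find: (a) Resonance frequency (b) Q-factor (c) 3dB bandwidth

Step 1 — Resonance condition Im(Z)=0 gives ω₀ = 1/√(LC).
Step 2 — ω₀ = 1/√(0.01·3.46e-05) = 1700 rad/s.
Step 3 — f₀ = ω₀/(2π) = 270.6 Hz.
Step 4 — Series Q: Q = ω₀L/R = 1700·0.01/3100 = 0.005484.
Step 5 — 3dB bandwidth: Δω = ω₀/Q = 3.1e+05 rad/s; BW = Δω/(2π) = 4.934e+04 Hz.

(a) f₀ = 270.6 Hz  (b) Q = 0.005484  (c) BW = 4.934e+04 Hz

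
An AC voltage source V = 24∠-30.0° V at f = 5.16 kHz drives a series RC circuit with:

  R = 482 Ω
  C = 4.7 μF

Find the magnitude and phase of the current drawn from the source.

Step 1 — Angular frequency: ω = 2π·f = 2π·5160 = 3.242e+04 rad/s.
Step 2 — Component impedances:
  R: Z = R = 482 Ω
  C: Z = 1/(jωC) = -j/(ω·C) = 0 - j6.563 Ω
Step 3 — Series combination: Z_total = R + C = 482 - j6.563 Ω = 482∠-0.8° Ω.
Step 4 — Source phasor: V = 24∠-30.0° V = 20.78 - j12 V.
Step 5 — Ohm's law: I = V / Z_total = (20.78 - j12) / (482 - j6.563) = 0.04345 - j0.0243 A.
Step 6 — Convert to polar: |I| = 0.04979 A, ∠I = -29.2°.

I = 0.04979∠-29.2° A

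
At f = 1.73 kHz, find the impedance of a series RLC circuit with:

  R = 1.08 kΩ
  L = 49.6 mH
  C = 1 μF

Step 1 — Angular frequency: ω = 2π·f = 2π·1730 = 1.087e+04 rad/s.
Step 2 — Component impedances:
  R: Z = R = 1080 Ω
  L: Z = jωL = j·1.087e+04·0.0496 = 0 + j539.1 Ω
  C: Z = 1/(jωC) = -j/(ω·C) = 0 - j92 Ω
Step 3 — Series combination: Z_total = R + L + C = 1080 + j447.2 Ω = 1169∠22.5° Ω.

Z = 1080 + j447.2 Ω = 1169∠22.5° Ω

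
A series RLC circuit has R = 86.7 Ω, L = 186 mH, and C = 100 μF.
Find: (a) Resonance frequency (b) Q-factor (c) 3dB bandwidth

Step 1 — Resonance: ω₀ = 1/√(LC) = 1/√(0.186·0.0001) = 231.9 rad/s.
Step 2 — f₀ = ω₀/(2π) = 36.9 Hz.
Step 3 — Series Q: Q = ω₀L/R = 231.9·0.186/86.7 = 0.4974.
Step 4 — Bandwidth: Δω = ω₀/Q = 466.1 rad/s; BW = Δω/(2π) = 74.19 Hz.

(a) f₀ = 36.9 Hz  (b) Q = 0.4974  (c) BW = 74.19 Hz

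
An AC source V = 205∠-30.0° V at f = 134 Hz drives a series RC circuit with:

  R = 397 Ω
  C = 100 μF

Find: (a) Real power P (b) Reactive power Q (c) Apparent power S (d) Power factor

Step 1 — Angular frequency: ω = 2π·f = 2π·134 = 841.9 rad/s.
Step 2 — Component impedances:
  R: Z = R = 397 Ω
  C: Z = 1/(jωC) = -j/(ω·C) = 0 - j11.88 Ω
Step 3 — Series combination: Z_total = R + C = 397 - j11.88 Ω = 397.2∠-1.7° Ω.
Step 4 — Source phasor: V = 205∠-30.0° V = 177.5 - j102.5 V.
Step 5 — Current: I = V / Z = 0.4545 - j0.2446 A = 0.5161∠-28.3° A.
Step 6 — Complex power: S = V·I* = 105.8 - j3.164 VA.
Step 7 — Real power: P = Re(S) = 105.8 W.
Step 8 — Reactive power: Q = Im(S) = -3.164 VAR.
Step 9 — Apparent power: |S| = 105.8 VA.
Step 10 — Power factor: PF = P/|S| = 0.9996 (leading).

(a) P = 105.8 W  (b) Q = -3.164 VAR  (c) S = 105.8 VA  (d) PF = 0.9996 (leading)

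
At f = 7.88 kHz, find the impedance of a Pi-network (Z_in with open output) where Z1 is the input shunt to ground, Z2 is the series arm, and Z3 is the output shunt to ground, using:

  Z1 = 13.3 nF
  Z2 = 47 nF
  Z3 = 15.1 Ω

Step 1 — Angular frequency: ω = 2π·f = 2π·7880 = 4.951e+04 rad/s.
Step 2 — Component impedances:
  Z1: Z = 1/(jωC) = -j/(ω·C) = 0 - j1519 Ω
  Z2: Z = 1/(jωC) = -j/(ω·C) = 0 - j429.7 Ω
  Z3: Z = R = 15.1 Ω
Step 3 — With open output, the series arm Z2 and the output shunt Z3 appear in series to ground: Z2 + Z3 = 15.1 - j429.7 Ω.
Step 4 — Parallel with input shunt Z1: Z_in = Z1 || (Z2 + Z3) = 9.173 - j335 Ω = 335.1∠-88.4° Ω.

Z = 9.173 - j335 Ω = 335.1∠-88.4° Ω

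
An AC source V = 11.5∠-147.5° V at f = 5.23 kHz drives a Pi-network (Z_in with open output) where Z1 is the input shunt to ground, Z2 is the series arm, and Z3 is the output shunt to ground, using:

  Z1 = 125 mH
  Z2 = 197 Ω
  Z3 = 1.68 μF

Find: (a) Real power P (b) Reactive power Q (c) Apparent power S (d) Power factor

Step 1 — Angular frequency: ω = 2π·f = 2π·5230 = 3.286e+04 rad/s.
Step 2 — Component impedances:
  Z1: Z = jωL = j·3.286e+04·0.125 = 0 + j4108 Ω
  Z2: Z = R = 197 Ω
  Z3: Z = 1/(jωC) = -j/(ω·C) = 0 - j18.11 Ω
Step 3 — With open output, the series arm Z2 and the output shunt Z3 appear in series to ground: Z2 + Z3 = 197 - j18.11 Ω.
Step 4 — Parallel with input shunt Z1: Z_in = Z1 || (Z2 + Z3) = 198.3 - j8.642 Ω = 198.5∠-2.5° Ω.
Step 5 — Source phasor: V = 11.5∠-147.5° V = -9.699 - j6.179 V.
Step 6 — Current: I = V / Z = -0.04747 - j0.03323 A = 0.05794∠-145.0° A.
Step 7 — Complex power: S = V·I* = 0.6657 - j0.02901 VA.
Step 8 — Real power: P = Re(S) = 0.6657 W.
Step 9 — Reactive power: Q = Im(S) = -0.02901 VAR.
Step 10 — Apparent power: |S| = 0.6663 VA.
Step 11 — Power factor: PF = P/|S| = 0.9991 (leading).

(a) P = 0.6657 W  (b) Q = -0.02901 VAR  (c) S = 0.6663 VA  (d) PF = 0.9991 (leading)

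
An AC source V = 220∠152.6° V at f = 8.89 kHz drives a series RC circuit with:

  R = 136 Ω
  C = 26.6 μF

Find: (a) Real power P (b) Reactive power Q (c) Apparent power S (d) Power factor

Step 1 — Angular frequency: ω = 2π·f = 2π·8890 = 5.586e+04 rad/s.
Step 2 — Component impedances:
  R: Z = R = 136 Ω
  C: Z = 1/(jωC) = -j/(ω·C) = 0 - j0.673 Ω
Step 3 — Series combination: Z_total = R + C = 136 - j0.673 Ω = 136∠-0.3° Ω.
Step 4 — Source phasor: V = 220∠152.6° V = -195.3 + j101.2 V.
Step 5 — Current: I = V / Z = -1.44 + j0.7373 A = 1.618∠152.9° A.
Step 6 — Complex power: S = V·I* = 355.9 - j1.761 VA.
Step 7 — Real power: P = Re(S) = 355.9 W.
Step 8 — Reactive power: Q = Im(S) = -1.761 VAR.
Step 9 — Apparent power: |S| = 355.9 VA.
Step 10 — Power factor: PF = P/|S| = 1 (leading).

(a) P = 355.9 W  (b) Q = -1.761 VAR  (c) S = 355.9 VA  (d) PF = 1 (leading)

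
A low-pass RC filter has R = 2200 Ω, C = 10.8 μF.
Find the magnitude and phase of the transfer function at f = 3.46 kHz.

Step 1 — Angular frequency: ω = 2π·3460 = 2.174e+04 rad/s.
Step 2 — Transfer function: H(jω) = 1/(1 + jωRC).
Step 3 — Denominator: 1 + jωRC = 1 + j·2.174e+04·2200·1.08e-05 = 1 + j516.5.
Step 4 — H = 3.748e-06 - j0.001936.
Step 5 — Magnitude: |H| = 0.001936 (-54.3 dB); phase: φ = -89.9°.

|H| = 0.001936 (-54.3 dB), φ = -89.9°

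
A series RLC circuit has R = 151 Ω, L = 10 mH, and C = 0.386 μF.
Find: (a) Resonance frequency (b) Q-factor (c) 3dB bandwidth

Step 1 — Resonance: ω₀ = 1/√(LC) = 1/√(0.01·3.86e-07) = 1.61e+04 rad/s.
Step 2 — f₀ = ω₀/(2π) = 2562 Hz.
Step 3 — Series Q: Q = ω₀L/R = 1.61e+04·0.01/151 = 1.066.
Step 4 — Bandwidth: Δω = ω₀/Q = 1.51e+04 rad/s; BW = Δω/(2π) = 2403 Hz.

(a) f₀ = 2562 Hz  (b) Q = 1.066  (c) BW = 2403 Hz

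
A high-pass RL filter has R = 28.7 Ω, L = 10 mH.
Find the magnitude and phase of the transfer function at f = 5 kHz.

Step 1 — Angular frequency: ω = 2π·5000 = 3.142e+04 rad/s.
Step 2 — Transfer function: H(jω) = jωL/(R + jωL).
Step 3 — Numerator jωL = j·314.2; denominator R + jωL = 28.7 + j314.2.
Step 4 — H = 0.9917 + j0.0906.
Step 5 — Magnitude: |H| = 0.9959 (-0.0 dB); phase: φ = 5.2°.

|H| = 0.9959 (-0.0 dB), φ = 5.2°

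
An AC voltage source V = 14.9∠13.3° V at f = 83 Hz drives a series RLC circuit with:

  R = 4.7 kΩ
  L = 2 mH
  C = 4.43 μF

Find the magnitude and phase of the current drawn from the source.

Step 1 — Angular frequency: ω = 2π·f = 2π·83 = 521.5 rad/s.
Step 2 — Component impedances:
  R: Z = R = 4700 Ω
  L: Z = jωL = j·521.5·0.002 = 0 + j1.043 Ω
  C: Z = 1/(jωC) = -j/(ω·C) = 0 - j432.9 Ω
Step 3 — Series combination: Z_total = R + L + C = 4700 - j431.8 Ω = 4720∠-5.2° Ω.
Step 4 — Source phasor: V = 14.9∠13.3° V = 14.5 + j3.428 V.
Step 5 — Ohm's law: I = V / Z_total = (14.5 + j3.428) / (4700 - j431.8) = 0.002993 + j0.001004 A.
Step 6 — Convert to polar: |I| = 0.003157 A, ∠I = 18.5°.

I = 0.003157∠18.5° A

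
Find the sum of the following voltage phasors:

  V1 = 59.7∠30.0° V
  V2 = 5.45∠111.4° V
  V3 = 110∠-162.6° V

Step 1 — Convert each phasor to rectangular form:
  V1 = 59.7·(cos(30.0°) + j·sin(30.0°)) = 51.7 + j29.85 V
  V2 = 5.45·(cos(111.4°) + j·sin(111.4°)) = -1.989 + j5.074 V
  V3 = 110·(cos(-162.6°) + j·sin(-162.6°)) = -105 - j32.89 V
Step 2 — Sum components: V_total = -55.25 + j2.03 V.
Step 3 — Convert to polar: |V_total| = 55.29 V, ∠V_total = 177.9°.

V_total = 55.29∠177.9° V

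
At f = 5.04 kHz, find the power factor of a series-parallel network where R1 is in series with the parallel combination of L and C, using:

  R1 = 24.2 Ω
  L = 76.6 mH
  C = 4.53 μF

Step 1 — Angular frequency: ω = 2π·f = 2π·5040 = 3.167e+04 rad/s.
Step 2 — Component impedances:
  R1: Z = R = 24.2 Ω
  L: Z = jωL = j·3.167e+04·0.0766 = 0 + j2426 Ω
  C: Z = 1/(jωC) = -j/(ω·C) = 0 - j6.971 Ω
Step 3 — Parallel branch: L || C = 1/(1/L + 1/C) = 0 - j6.991 Ω.
Step 4 — Series with R1: Z_total = R1 + (L || C) = 24.2 - j6.991 Ω = 25.19∠-16.1° Ω.
Step 5 — Power factor: PF = cos(φ) = Re(Z)/|Z| = 24.2/25.19 = 0.9607.
Step 6 — Type: Im(Z) = -6.991 ⇒ leading (phase φ = -16.1°).

PF = 0.9607 (leading, φ = -16.1°)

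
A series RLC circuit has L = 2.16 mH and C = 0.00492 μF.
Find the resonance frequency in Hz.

Step 1 — Resonance condition Im(Z)=0 gives ω₀ = 1/√(LC).
Step 2 — ω₀ = 1/√(0.00216·4.92e-09) = 3.068e+05 rad/s.
Step 3 — f₀ = ω₀/(2π) = 4.882e+04 Hz.

f₀ = 4.882e+04 Hz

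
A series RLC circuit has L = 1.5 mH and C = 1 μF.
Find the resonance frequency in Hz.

Step 1 — Resonance condition Im(Z)=0 gives ω₀ = 1/√(LC).
Step 2 — ω₀ = 1/√(0.0015·1e-06) = 2.582e+04 rad/s.
Step 3 — f₀ = ω₀/(2π) = 4109 Hz.

f₀ = 4109 Hz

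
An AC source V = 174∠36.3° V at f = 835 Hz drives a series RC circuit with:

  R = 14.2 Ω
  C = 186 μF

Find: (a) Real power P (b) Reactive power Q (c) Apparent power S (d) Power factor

Step 1 — Angular frequency: ω = 2π·f = 2π·835 = 5246 rad/s.
Step 2 — Component impedances:
  R: Z = R = 14.2 Ω
  C: Z = 1/(jωC) = -j/(ω·C) = 0 - j1.025 Ω
Step 3 — Series combination: Z_total = R + C = 14.2 - j1.025 Ω = 14.24∠-4.1° Ω.
Step 4 — Source phasor: V = 174∠36.3° V = 140.2 + j103 V.
Step 5 — Current: I = V / Z = 9.303 + j7.926 A = 12.22∠40.4° A.
Step 6 — Complex power: S = V·I* = 2121 - j153.1 VA.
Step 7 — Real power: P = Re(S) = 2121 W.
Step 8 — Reactive power: Q = Im(S) = -153.1 VAR.
Step 9 — Apparent power: |S| = 2127 VA.
Step 10 — Power factor: PF = P/|S| = 0.9974 (leading).

(a) P = 2121 W  (b) Q = -153.1 VAR  (c) S = 2127 VA  (d) PF = 0.9974 (leading)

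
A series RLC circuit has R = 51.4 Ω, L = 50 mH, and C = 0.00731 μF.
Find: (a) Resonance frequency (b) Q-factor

Step 1 — Resonance condition Im(Z)=0 gives ω₀ = 1/√(LC).
Step 2 — ω₀ = 1/√(0.05·7.31e-09) = 5.231e+04 rad/s.
Step 3 — f₀ = ω₀/(2π) = 8325 Hz.
Step 4 — Series Q: Q = ω₀L/R = 5.231e+04·0.05/51.4 = 50.88.

(a) f₀ = 8325 Hz  (b) Q = 50.88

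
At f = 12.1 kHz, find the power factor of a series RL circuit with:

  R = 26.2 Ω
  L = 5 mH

Step 1 — Angular frequency: ω = 2π·f = 2π·1.21e+04 = 7.603e+04 rad/s.
Step 2 — Component impedances:
  R: Z = R = 26.2 Ω
  L: Z = jωL = j·7.603e+04·0.005 = 0 + j380.1 Ω
Step 3 — Series combination: Z_total = R + L = 26.2 + j380.1 Ω = 381∠86.1° Ω.
Step 4 — Power factor: PF = cos(φ) = Re(Z)/|Z| = 26.2/381.03 = 0.06876.
Step 5 — Type: Im(Z) = 380.1 ⇒ lagging (phase φ = 86.1°).

PF = 0.06876 (lagging, φ = 86.1°)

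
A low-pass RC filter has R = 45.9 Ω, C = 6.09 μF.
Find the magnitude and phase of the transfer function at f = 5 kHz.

Step 1 — Angular frequency: ω = 2π·5000 = 3.142e+04 rad/s.
Step 2 — Transfer function: H(jω) = 1/(1 + jωRC).
Step 3 — Denominator: 1 + jωRC = 1 + j·3.142e+04·45.9·6.09e-06 = 1 + j8.782.
Step 4 — H = 0.0128 - j0.1124.
Step 5 — Magnitude: |H| = 0.1131 (-18.9 dB); phase: φ = -83.5°.

|H| = 0.1131 (-18.9 dB), φ = -83.5°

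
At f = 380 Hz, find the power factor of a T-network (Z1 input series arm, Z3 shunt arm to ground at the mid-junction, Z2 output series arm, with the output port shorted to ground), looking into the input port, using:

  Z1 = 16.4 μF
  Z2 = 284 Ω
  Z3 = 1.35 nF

Step 1 — Angular frequency: ω = 2π·f = 2π·380 = 2388 rad/s.
Step 2 — Component impedances:
  Z1: Z = 1/(jωC) = -j/(ω·C) = 0 - j25.54 Ω
  Z2: Z = R = 284 Ω
  Z3: Z = 1/(jωC) = -j/(ω·C) = 0 - j3.102e+05 Ω
Step 3 — With the output port shorted to ground, the output series arm Z2 runs from the junction to ground; the shunt arm Z3 also runs from the junction to ground. They appear in parallel: Z3 || Z2 = 284 - j0.26 Ω.
Step 4 — Series with input arm Z1: Z_in = Z1 + (Z3 || Z2) = 284 - j25.8 Ω = 285.2∠-5.2° Ω.
Step 5 — Power factor: PF = cos(φ) = Re(Z)/|Z| = 284/285.17 = 0.9959.
Step 6 — Type: Im(Z) = -25.8 ⇒ leading (phase φ = -5.2°).

PF = 0.9959 (leading, φ = -5.2°)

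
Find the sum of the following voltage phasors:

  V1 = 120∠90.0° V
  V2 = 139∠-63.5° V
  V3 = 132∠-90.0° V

Step 1 — Convert each phasor to rectangular form:
  V1 = 120·(cos(90.0°) + j·sin(90.0°)) = 0 + j120 V
  V2 = 139·(cos(-63.5°) + j·sin(-63.5°)) = 62.02 - j124.4 V
  V3 = 132·(cos(-90.0°) + j·sin(-90.0°)) = 0 - j132 V
Step 2 — Sum components: V_total = 62.02 - j136.4 V.
Step 3 — Convert to polar: |V_total| = 149.8 V, ∠V_total = -65.5°.

V_total = 149.8∠-65.5° V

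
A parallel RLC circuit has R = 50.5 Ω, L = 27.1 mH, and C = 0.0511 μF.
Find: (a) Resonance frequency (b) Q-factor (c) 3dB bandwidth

Step 1 — Resonance: ω₀ = 1/√(LC) = 1/√(0.0271·5.11e-08) = 2.687e+04 rad/s.
Step 2 — f₀ = ω₀/(2π) = 4277 Hz.
Step 3 — Parallel Q: Q = R/(ω₀L) = 50.5/(2.687e+04·0.0271) = 0.06935.
Step 4 — Bandwidth: Δω = ω₀/Q = 3.875e+05 rad/s; BW = Δω/(2π) = 6.167e+04 Hz.

(a) f₀ = 4277 Hz  (b) Q = 0.06935  (c) BW = 6.167e+04 Hz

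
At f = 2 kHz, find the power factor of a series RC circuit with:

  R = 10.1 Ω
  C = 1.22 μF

Step 1 — Angular frequency: ω = 2π·f = 2π·2000 = 1.257e+04 rad/s.
Step 2 — Component impedances:
  R: Z = R = 10.1 Ω
  C: Z = 1/(jωC) = -j/(ω·C) = 0 - j65.23 Ω
Step 3 — Series combination: Z_total = R + C = 10.1 - j65.23 Ω = 66∠-81.2° Ω.
Step 4 — Power factor: PF = cos(φ) = Re(Z)/|Z| = 10.1/66 = 0.153.
Step 5 — Type: Im(Z) = -65.23 ⇒ leading (phase φ = -81.2°).

PF = 0.153 (leading, φ = -81.2°)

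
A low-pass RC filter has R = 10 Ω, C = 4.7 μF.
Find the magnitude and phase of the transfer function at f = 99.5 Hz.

Step 1 — Angular frequency: ω = 2π·99.5 = 625.2 rad/s.
Step 2 — Transfer function: H(jω) = 1/(1 + jωRC).
Step 3 — Denominator: 1 + jωRC = 1 + j·625.2·10·4.7e-06 = 1 + j0.02938.
Step 4 — H = 0.9991 - j0.02936.
Step 5 — Magnitude: |H| = 0.9996 (-0.0 dB); phase: φ = -1.7°.

|H| = 0.9996 (-0.0 dB), φ = -1.7°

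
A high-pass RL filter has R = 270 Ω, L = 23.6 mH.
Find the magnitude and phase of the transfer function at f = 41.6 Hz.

Step 1 — Angular frequency: ω = 2π·41.6 = 261.4 rad/s.
Step 2 — Transfer function: H(jω) = jωL/(R + jωL).
Step 3 — Numerator jωL = j·6.169; denominator R + jωL = 270 + j6.169.
Step 4 — H = 0.0005217 + j0.02283.
Step 5 — Magnitude: |H| = 0.02284 (-32.8 dB); phase: φ = 88.7°.

|H| = 0.02284 (-32.8 dB), φ = 88.7°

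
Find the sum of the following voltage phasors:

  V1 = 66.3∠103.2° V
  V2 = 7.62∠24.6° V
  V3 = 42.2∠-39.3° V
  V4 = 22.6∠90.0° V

Step 1 — Convert each phasor to rectangular form:
  V1 = 66.3·(cos(103.2°) + j·sin(103.2°)) = -15.14 + j64.55 V
  V2 = 7.62·(cos(24.6°) + j·sin(24.6°)) = 6.928 + j3.172 V
  V3 = 42.2·(cos(-39.3°) + j·sin(-39.3°)) = 32.66 - j26.73 V
  V4 = 22.6·(cos(90.0°) + j·sin(90.0°)) = 0 + j22.6 V
Step 2 — Sum components: V_total = 24.44 + j63.59 V.
Step 3 — Convert to polar: |V_total| = 68.13 V, ∠V_total = 69.0°.

V_total = 68.13∠69.0° V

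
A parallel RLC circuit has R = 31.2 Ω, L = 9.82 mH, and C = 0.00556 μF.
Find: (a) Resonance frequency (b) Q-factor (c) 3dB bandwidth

Step 1 — Resonance: ω₀ = 1/√(LC) = 1/√(0.00982·5.56e-09) = 1.353e+05 rad/s.
Step 2 — f₀ = ω₀/(2π) = 2.154e+04 Hz.
Step 3 — Parallel Q: Q = R/(ω₀L) = 31.2/(1.353e+05·0.00982) = 0.02348.
Step 4 — Bandwidth: Δω = ω₀/Q = 5.765e+06 rad/s; BW = Δω/(2π) = 9.175e+05 Hz.

(a) f₀ = 2.154e+04 Hz  (b) Q = 0.02348  (c) BW = 9.175e+05 Hz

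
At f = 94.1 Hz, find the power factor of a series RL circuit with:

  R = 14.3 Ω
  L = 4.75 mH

Step 1 — Angular frequency: ω = 2π·f = 2π·94.1 = 591.2 rad/s.
Step 2 — Component impedances:
  R: Z = R = 14.3 Ω
  L: Z = jωL = j·591.2·0.00475 = 0 + j2.808 Ω
Step 3 — Series combination: Z_total = R + L = 14.3 + j2.808 Ω = 14.57∠11.1° Ω.
Step 4 — Power factor: PF = cos(φ) = Re(Z)/|Z| = 14.3/14.573 = 0.9813.
Step 5 — Type: Im(Z) = 2.808 ⇒ lagging (phase φ = 11.1°).

PF = 0.9813 (lagging, φ = 11.1°)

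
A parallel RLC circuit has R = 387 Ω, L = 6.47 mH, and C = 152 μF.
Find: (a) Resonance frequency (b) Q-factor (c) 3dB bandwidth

Step 1 — Resonance: ω₀ = 1/√(LC) = 1/√(0.00647·0.000152) = 1008 rad/s.
Step 2 — f₀ = ω₀/(2π) = 160.5 Hz.
Step 3 — Parallel Q: Q = R/(ω₀L) = 387/(1008·0.00647) = 59.32.
Step 4 — Bandwidth: Δω = ω₀/Q = 17 rad/s; BW = Δω/(2π) = 2.706 Hz.

(a) f₀ = 160.5 Hz  (b) Q = 59.32  (c) BW = 2.706 Hz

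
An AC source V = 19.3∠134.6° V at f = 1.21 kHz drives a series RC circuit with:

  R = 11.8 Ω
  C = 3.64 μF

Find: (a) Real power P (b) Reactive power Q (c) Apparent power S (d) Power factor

Step 1 — Angular frequency: ω = 2π·f = 2π·1210 = 7603 rad/s.
Step 2 — Component impedances:
  R: Z = R = 11.8 Ω
  C: Z = 1/(jωC) = -j/(ω·C) = 0 - j36.14 Ω
Step 3 — Series combination: Z_total = R + C = 11.8 - j36.14 Ω = 38.01∠-71.9° Ω.
Step 4 — Source phasor: V = 19.3∠134.6° V = -13.55 + j13.74 V.
Step 5 — Current: I = V / Z = -0.4543 - j0.2267 A = 0.5077∠-153.5° A.
Step 6 — Complex power: S = V·I* = 3.042 - j9.315 VA.
Step 7 — Real power: P = Re(S) = 3.042 W.
Step 8 — Reactive power: Q = Im(S) = -9.315 VAR.
Step 9 — Apparent power: |S| = 9.799 VA.
Step 10 — Power factor: PF = P/|S| = 0.3104 (leading).

(a) P = 3.042 W  (b) Q = -9.315 VAR  (c) S = 9.799 VA  (d) PF = 0.3104 (leading)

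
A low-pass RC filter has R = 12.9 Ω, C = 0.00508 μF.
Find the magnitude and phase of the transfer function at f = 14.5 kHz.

Step 1 — Angular frequency: ω = 2π·1.45e+04 = 9.111e+04 rad/s.
Step 2 — Transfer function: H(jω) = 1/(1 + jωRC).
Step 3 — Denominator: 1 + jωRC = 1 + j·9.111e+04·12.9·5.08e-09 = 1 + j0.00597.
Step 4 — H = 1 - j0.00597.
Step 5 — Magnitude: |H| = 1 (-0.0 dB); phase: φ = -0.3°.

|H| = 1 (-0.0 dB), φ = -0.3°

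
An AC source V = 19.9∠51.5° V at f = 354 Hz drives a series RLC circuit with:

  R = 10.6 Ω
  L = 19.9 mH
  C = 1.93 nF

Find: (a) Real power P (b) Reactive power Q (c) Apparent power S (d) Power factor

Step 1 — Angular frequency: ω = 2π·f = 2π·354 = 2224 rad/s.
Step 2 — Component impedances:
  R: Z = R = 10.6 Ω
  L: Z = jωL = j·2224·0.0199 = 0 + j44.26 Ω
  C: Z = 1/(jωC) = -j/(ω·C) = 0 - j2.329e+05 Ω
Step 3 — Series combination: Z_total = R + L + C = 10.6 - j2.329e+05 Ω = 2.329e+05∠-90.0° Ω.
Step 4 — Source phasor: V = 19.9∠51.5° V = 12.39 + j15.57 V.
Step 5 — Current: I = V / Z = -6.687e-05 + j5.319e-05 A = 8.544e-05∠141.5° A.
Step 6 — Complex power: S = V·I* = 7.739e-08 - j0.0017 VA.
Step 7 — Real power: P = Re(S) = 7.739e-08 W.
Step 8 — Reactive power: Q = Im(S) = -0.0017 VAR.
Step 9 — Apparent power: |S| = 0.0017 VA.
Step 10 — Power factor: PF = P/|S| = 4.551e-05 (leading).

(a) P = 7.739e-08 W  (b) Q = -0.0017 VAR  (c) S = 0.0017 VA  (d) PF = 4.551e-05 (leading)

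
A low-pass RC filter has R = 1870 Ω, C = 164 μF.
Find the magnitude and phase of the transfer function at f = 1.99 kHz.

Step 1 — Angular frequency: ω = 2π·1990 = 1.25e+04 rad/s.
Step 2 — Transfer function: H(jω) = 1/(1 + jωRC).
Step 3 — Denominator: 1 + jωRC = 1 + j·1.25e+04·1870·0.000164 = 1 + j3835.
Step 4 — H = 6.801e-08 - j0.0002608.
Step 5 — Magnitude: |H| = 0.0002608 (-71.7 dB); phase: φ = -90.0°.

|H| = 0.0002608 (-71.7 dB), φ = -90.0°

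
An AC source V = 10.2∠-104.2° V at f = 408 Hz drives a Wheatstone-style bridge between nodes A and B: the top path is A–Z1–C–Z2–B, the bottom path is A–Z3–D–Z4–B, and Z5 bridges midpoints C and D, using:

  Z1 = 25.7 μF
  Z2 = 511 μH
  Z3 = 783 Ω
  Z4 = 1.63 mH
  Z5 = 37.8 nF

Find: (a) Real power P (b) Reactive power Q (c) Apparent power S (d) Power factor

Step 1 — Angular frequency: ω = 2π·f = 2π·408 = 2564 rad/s.
Step 2 — Component impedances:
  Z1: Z = 1/(jωC) = -j/(ω·C) = 0 - j15.18 Ω
  Z2: Z = jωL = j·2564·0.000511 = 0 + j1.31 Ω
  Z3: Z = R = 783 Ω
  Z4: Z = jωL = j·2564·0.00163 = 0 + j4.179 Ω
  Z5: Z = 1/(jωC) = -j/(ω·C) = 0 - j1.032e+04 Ω
Step 3 — Bridge requires nodal analysis (the Z5 bridge couples midpoints C and D, so the two paths cannot be reduced to a simple series/parallel combination). Setting node B to ground and injecting 1 A at node A, the 3-node admittance system at A, C, D solves to V_A = Z_AB = 0.2456 - j13.87 Ω = 13.87∠-89.0° Ω.
Step 4 — Source phasor: V = 10.2∠-104.2° V = -2.502 - j9.888 V.
Step 5 — Current: I = V / Z = 0.7098 - j0.193 A = 0.7355∠-15.2° A.
Step 6 — Complex power: S = V·I* = 0.1329 - j7.501 VA.
Step 7 — Real power: P = Re(S) = 0.1329 W.
Step 8 — Reactive power: Q = Im(S) = -7.501 VAR.
Step 9 — Apparent power: |S| = 7.502 VA.
Step 10 — Power factor: PF = P/|S| = 0.01771 (leading).

(a) P = 0.1329 W  (b) Q = -7.501 VAR  (c) S = 7.502 VA  (d) PF = 0.01771 (leading)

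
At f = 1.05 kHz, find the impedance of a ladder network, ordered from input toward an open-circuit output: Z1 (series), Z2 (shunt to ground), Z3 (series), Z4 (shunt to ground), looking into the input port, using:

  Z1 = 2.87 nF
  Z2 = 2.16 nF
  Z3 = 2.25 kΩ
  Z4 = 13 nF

Step 1 — Angular frequency: ω = 2π·f = 2π·1050 = 6597 rad/s.
Step 2 — Component impedances:
  Z1: Z = 1/(jωC) = -j/(ω·C) = 0 - j5.281e+04 Ω
  Z2: Z = 1/(jωC) = -j/(ω·C) = 0 - j7.017e+04 Ω
  Z3: Z = R = 2250 Ω
  Z4: Z = 1/(jωC) = -j/(ω·C) = 0 - j1.166e+04 Ω
Step 3 — Ladder network (open output): work backward from the far end, alternating series and parallel combinations. Z_in = 1653 - j6.286e+04 Ω = 6.288e+04∠-88.5° Ω.

Z = 1653 - j6.286e+04 Ω = 6.288e+04∠-88.5° Ω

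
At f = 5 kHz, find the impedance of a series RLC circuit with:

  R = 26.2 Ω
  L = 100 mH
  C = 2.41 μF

Step 1 — Angular frequency: ω = 2π·f = 2π·5000 = 3.142e+04 rad/s.
Step 2 — Component impedances:
  R: Z = R = 26.2 Ω
  L: Z = jωL = j·3.142e+04·0.1 = 0 + j3142 Ω
  C: Z = 1/(jωC) = -j/(ω·C) = 0 - j13.21 Ω
Step 3 — Series combination: Z_total = R + L + C = 26.2 + j3128 Ω = 3128∠89.5° Ω.

Z = 26.2 + j3128 Ω = 3128∠89.5° Ω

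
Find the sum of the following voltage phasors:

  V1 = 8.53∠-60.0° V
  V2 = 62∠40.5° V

Step 1 — Convert each phasor to rectangular form:
  V1 = 8.53·(cos(-60.0°) + j·sin(-60.0°)) = 4.265 - j7.387 V
  V2 = 62·(cos(40.5°) + j·sin(40.5°)) = 47.15 + j40.27 V
Step 2 — Sum components: V_total = 51.41 + j32.88 V.
Step 3 — Convert to polar: |V_total| = 61.02 V, ∠V_total = 32.6°.

V_total = 61.02∠32.6° V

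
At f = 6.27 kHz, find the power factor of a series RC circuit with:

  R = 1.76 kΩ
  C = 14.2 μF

Step 1 — Angular frequency: ω = 2π·f = 2π·6270 = 3.94e+04 rad/s.
Step 2 — Component impedances:
  R: Z = R = 1760 Ω
  C: Z = 1/(jωC) = -j/(ω·C) = 0 - j1.788 Ω
Step 3 — Series combination: Z_total = R + C = 1760 - j1.788 Ω = 1760∠-0.1° Ω.
Step 4 — Power factor: PF = cos(φ) = Re(Z)/|Z| = 1760/1760 = 1.
Step 5 — Type: Im(Z) = -1.788 ⇒ leading (phase φ = -0.1°).

PF = 1 (leading, φ = -0.1°)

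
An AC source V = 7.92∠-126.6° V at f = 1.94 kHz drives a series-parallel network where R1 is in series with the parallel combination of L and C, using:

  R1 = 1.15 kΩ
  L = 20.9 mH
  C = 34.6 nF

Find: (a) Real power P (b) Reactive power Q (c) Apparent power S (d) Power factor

Step 1 — Angular frequency: ω = 2π·f = 2π·1940 = 1.219e+04 rad/s.
Step 2 — Component impedances:
  R1: Z = R = 1150 Ω
  L: Z = jωL = j·1.219e+04·0.0209 = 0 + j254.8 Ω
  C: Z = 1/(jωC) = -j/(ω·C) = 0 - j2371 Ω
Step 3 — Parallel branch: L || C = 1/(1/L + 1/C) = 0 + j285.4 Ω.
Step 4 — Series with R1: Z_total = R1 + (L || C) = 1150 + j285.4 Ω = 1185∠13.9° Ω.
Step 5 — Source phasor: V = 7.92∠-126.6° V = -4.722 - j6.358 V.
Step 6 — Current: I = V / Z = -0.005161 - j0.004248 A = 0.006684∠-140.5° A.
Step 7 — Complex power: S = V·I* = 0.05138 + j0.01275 VA.
Step 8 — Real power: P = Re(S) = 0.05138 W.
Step 9 — Reactive power: Q = Im(S) = 0.01275 VAR.
Step 10 — Apparent power: |S| = 0.05294 VA.
Step 11 — Power factor: PF = P/|S| = 0.9706 (lagging).

(a) P = 0.05138 W  (b) Q = 0.01275 VAR  (c) S = 0.05294 VA  (d) PF = 0.9706 (lagging)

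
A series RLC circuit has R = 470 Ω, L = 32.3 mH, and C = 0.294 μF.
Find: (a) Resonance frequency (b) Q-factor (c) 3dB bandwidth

Step 1 — Resonance condition Im(Z)=0 gives ω₀ = 1/√(LC).
Step 2 — ω₀ = 1/√(0.0323·2.94e-07) = 1.026e+04 rad/s.
Step 3 — f₀ = ω₀/(2π) = 1633 Hz.
Step 4 — Series Q: Q = ω₀L/R = 1.026e+04·0.0323/470 = 0.7052.
Step 5 — 3dB bandwidth: Δω = ω₀/Q = 1.455e+04 rad/s; BW = Δω/(2π) = 2316 Hz.

(a) f₀ = 1633 Hz  (b) Q = 0.7052  (c) BW = 2316 Hz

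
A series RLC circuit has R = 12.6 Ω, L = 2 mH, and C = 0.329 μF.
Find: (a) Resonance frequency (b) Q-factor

Step 1 — Resonance condition Im(Z)=0 gives ω₀ = 1/√(LC).
Step 2 — ω₀ = 1/√(0.002·3.29e-07) = 3.898e+04 rad/s.
Step 3 — f₀ = ω₀/(2π) = 6205 Hz.
Step 4 — Series Q: Q = ω₀L/R = 3.898e+04·0.002/12.6 = 6.188.

(a) f₀ = 6205 Hz  (b) Q = 6.188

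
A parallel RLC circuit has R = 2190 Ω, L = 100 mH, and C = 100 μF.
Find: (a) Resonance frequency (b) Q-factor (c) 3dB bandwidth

Step 1 — Resonance: ω₀ = 1/√(LC) = 1/√(0.1·0.0001) = 316.2 rad/s.
Step 2 — f₀ = ω₀/(2π) = 50.33 Hz.
Step 3 — Parallel Q: Q = R/(ω₀L) = 2190/(316.2·0.1) = 69.25.
Step 4 — Bandwidth: Δω = ω₀/Q = 4.566 rad/s; BW = Δω/(2π) = 0.7267 Hz.

(a) f₀ = 50.33 Hz  (b) Q = 69.25  (c) BW = 0.7267 Hz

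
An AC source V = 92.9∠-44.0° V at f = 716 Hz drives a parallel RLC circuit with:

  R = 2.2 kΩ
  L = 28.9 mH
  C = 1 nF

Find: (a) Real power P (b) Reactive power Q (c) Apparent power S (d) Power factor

Step 1 — Angular frequency: ω = 2π·f = 2π·716 = 4499 rad/s.
Step 2 — Component impedances:
  R: Z = R = 2200 Ω
  L: Z = jωL = j·4499·0.0289 = 0 + j130 Ω
  C: Z = 1/(jωC) = -j/(ω·C) = 0 - j2.223e+05 Ω
Step 3 — Parallel combination: 1/Z_total = 1/R + 1/L + 1/C; Z_total = 7.666 + j129.6 Ω = 129.9∠86.6° Ω.
Step 4 — Source phasor: V = 92.9∠-44.0° V = 66.83 - j64.53 V.
Step 5 — Current: I = V / Z = -0.4657 - j0.543 A = 0.7154∠-130.6° A.
Step 6 — Complex power: S = V·I* = 3.923 + j66.34 VA.
Step 7 — Real power: P = Re(S) = 3.923 W.
Step 8 — Reactive power: Q = Im(S) = 66.34 VAR.
Step 9 — Apparent power: |S| = 66.46 VA.
Step 10 — Power factor: PF = P/|S| = 0.05903 (lagging).

(a) P = 3.923 W  (b) Q = 66.34 VAR  (c) S = 66.46 VA  (d) PF = 0.05903 (lagging)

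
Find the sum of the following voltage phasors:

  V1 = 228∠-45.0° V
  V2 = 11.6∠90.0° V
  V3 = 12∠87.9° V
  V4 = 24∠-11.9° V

Step 1 — Convert each phasor to rectangular form:
  V1 = 228·(cos(-45.0°) + j·sin(-45.0°)) = 161.2 - j161.2 V
  V2 = 11.6·(cos(90.0°) + j·sin(90.0°)) = 0 + j11.6 V
  V3 = 12·(cos(87.9°) + j·sin(87.9°)) = 0.4397 + j11.99 V
  V4 = 24·(cos(-11.9°) + j·sin(-11.9°)) = 23.48 - j4.949 V
Step 2 — Sum components: V_total = 185.1 - j142.6 V.
Step 3 — Convert to polar: |V_total| = 233.7 V, ∠V_total = -37.6°.

V_total = 233.7∠-37.6° V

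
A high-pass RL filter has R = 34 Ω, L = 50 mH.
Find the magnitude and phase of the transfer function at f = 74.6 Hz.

Step 1 — Angular frequency: ω = 2π·74.6 = 468.7 rad/s.
Step 2 — Transfer function: H(jω) = jωL/(R + jωL).
Step 3 — Numerator jωL = j·23.44; denominator R + jωL = 34 + j23.44.
Step 4 — H = 0.3221 + j0.4673.
Step 5 — Magnitude: |H| = 0.5675 (-4.9 dB); phase: φ = 55.4°.

|H| = 0.5675 (-4.9 dB), φ = 55.4°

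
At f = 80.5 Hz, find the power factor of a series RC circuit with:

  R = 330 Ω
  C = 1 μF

Step 1 — Angular frequency: ω = 2π·f = 2π·80.5 = 505.8 rad/s.
Step 2 — Component impedances:
  R: Z = R = 330 Ω
  C: Z = 1/(jωC) = -j/(ω·C) = 0 - j1977 Ω
Step 3 — Series combination: Z_total = R + C = 330 - j1977 Ω = 2004∠-80.5° Ω.
Step 4 — Power factor: PF = cos(φ) = Re(Z)/|Z| = 330/2004.4 = 0.1646.
Step 5 — Type: Im(Z) = -1977 ⇒ leading (phase φ = -80.5°).

PF = 0.1646 (leading, φ = -80.5°)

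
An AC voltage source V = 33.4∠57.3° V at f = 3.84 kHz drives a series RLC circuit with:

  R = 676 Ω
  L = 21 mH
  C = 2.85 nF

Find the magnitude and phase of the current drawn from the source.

Step 1 — Angular frequency: ω = 2π·f = 2π·3840 = 2.413e+04 rad/s.
Step 2 — Component impedances:
  R: Z = R = 676 Ω
  L: Z = jωL = j·2.413e+04·0.021 = 0 + j506.7 Ω
  C: Z = 1/(jωC) = -j/(ω·C) = 0 - j1.454e+04 Ω
Step 3 — Series combination: Z_total = R + L + C = 676 - j1.404e+04 Ω = 1.405e+04∠-87.2° Ω.
Step 4 — Source phasor: V = 33.4∠57.3° V = 18.04 + j28.11 V.
Step 5 — Ohm's law: I = V / Z_total = (18.04 + j28.11) / (676 - j1.404e+04) = -0.001936 + j0.001379 A.
Step 6 — Convert to polar: |I| = 0.002377 A, ∠I = 144.5°.

I = 0.002377∠144.5° A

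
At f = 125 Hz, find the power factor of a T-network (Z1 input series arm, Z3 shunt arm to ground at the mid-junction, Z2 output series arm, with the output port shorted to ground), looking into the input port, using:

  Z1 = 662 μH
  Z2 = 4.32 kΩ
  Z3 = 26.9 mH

Step 1 — Angular frequency: ω = 2π·f = 2π·125 = 785.4 rad/s.
Step 2 — Component impedances:
  Z1: Z = jωL = j·785.4·0.000662 = 0 + j0.5199 Ω
  Z2: Z = R = 4320 Ω
  Z3: Z = jωL = j·785.4·0.0269 = 0 + j21.13 Ω
Step 3 — With the output port shorted to ground, the output series arm Z2 runs from the junction to ground; the shunt arm Z3 also runs from the junction to ground. They appear in parallel: Z3 || Z2 = 0.1033 + j21.13 Ω.
Step 4 — Series with input arm Z1: Z_in = Z1 + (Z3 || Z2) = 0.1033 + j21.65 Ω = 21.65∠89.7° Ω.
Step 5 — Power factor: PF = cos(φ) = Re(Z)/|Z| = 0.10332/21.647 = 0.004773.
Step 6 — Type: Im(Z) = 21.65 ⇒ lagging (phase φ = 89.7°).

PF = 0.004773 (lagging, φ = 89.7°)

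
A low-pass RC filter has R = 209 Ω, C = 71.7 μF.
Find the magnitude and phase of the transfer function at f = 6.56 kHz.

Step 1 — Angular frequency: ω = 2π·6560 = 4.122e+04 rad/s.
Step 2 — Transfer function: H(jω) = 1/(1 + jωRC).
Step 3 — Denominator: 1 + jωRC = 1 + j·4.122e+04·209·7.17e-05 = 1 + j617.7.
Step 4 — H = 2.621e-06 - j0.001619.
Step 5 — Magnitude: |H| = 0.001619 (-55.8 dB); phase: φ = -89.9°.

|H| = 0.001619 (-55.8 dB), φ = -89.9°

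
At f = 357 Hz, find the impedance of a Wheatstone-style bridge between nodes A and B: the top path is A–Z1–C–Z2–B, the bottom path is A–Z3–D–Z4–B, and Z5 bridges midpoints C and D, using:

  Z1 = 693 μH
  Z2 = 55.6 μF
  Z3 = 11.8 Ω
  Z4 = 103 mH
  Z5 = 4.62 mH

Step 1 — Angular frequency: ω = 2π·f = 2π·357 = 2243 rad/s.
Step 2 — Component impedances:
  Z1: Z = jωL = j·2243·0.000693 = 0 + j1.554 Ω
  Z2: Z = 1/(jωC) = -j/(ω·C) = 0 - j8.018 Ω
  Z3: Z = R = 11.8 Ω
  Z4: Z = jωL = j·2243·0.103 = 0 + j231 Ω
  Z5: Z = jωL = j·2243·0.00462 = 0 + j10.36 Ω
Step 3 — Bridge requires nodal analysis (the Z5 bridge couples midpoints C and D, so the two paths cannot be reduced to a simple series/parallel combination). Setting node B to ground and injecting 1 A at node A, the 3-node admittance system at A, C, D solves to V_A = Z_AB = 0.06265 - j6.8 Ω = 6.8∠-89.5° Ω.

Z = 0.06265 - j6.8 Ω = 6.8∠-89.5° Ω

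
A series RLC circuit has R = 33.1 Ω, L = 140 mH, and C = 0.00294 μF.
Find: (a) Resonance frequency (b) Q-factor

Step 1 — Resonance condition Im(Z)=0 gives ω₀ = 1/√(LC).
Step 2 — ω₀ = 1/√(0.14·2.94e-09) = 4.929e+04 rad/s.
Step 3 — f₀ = ω₀/(2π) = 7845 Hz.
Step 4 — Series Q: Q = ω₀L/R = 4.929e+04·0.14/33.1 = 208.5.

(a) f₀ = 7845 Hz  (b) Q = 208.5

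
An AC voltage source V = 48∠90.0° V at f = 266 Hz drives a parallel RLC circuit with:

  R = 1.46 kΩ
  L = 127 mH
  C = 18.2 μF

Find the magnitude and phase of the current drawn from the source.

Step 1 — Angular frequency: ω = 2π·f = 2π·266 = 1671 rad/s.
Step 2 — Component impedances:
  R: Z = R = 1460 Ω
  L: Z = jωL = j·1671·0.127 = 0 + j212.3 Ω
  C: Z = 1/(jωC) = -j/(ω·C) = 0 - j32.88 Ω
Step 3 — Parallel combination: 1/Z_total = 1/R + 1/L + 1/C; Z_total = 1.036 - j38.87 Ω = 38.89∠-88.5° Ω.
Step 4 — Source phasor: V = 48∠90.0° V = 0 + j48 V.
Step 5 — Ohm's law: I = V / Z_total = (0 + j48) / (1.036 - j38.87) = -1.234 + j0.03288 A.
Step 6 — Convert to polar: |I| = 1.234 A, ∠I = 178.5°.

I = 1.234∠178.5° A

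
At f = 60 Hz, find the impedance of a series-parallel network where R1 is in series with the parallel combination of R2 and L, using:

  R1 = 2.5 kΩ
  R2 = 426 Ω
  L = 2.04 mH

Step 1 — Angular frequency: ω = 2π·f = 2π·60 = 377 rad/s.
Step 2 — Component impedances:
  R1: Z = R = 2500 Ω
  R2: Z = R = 426 Ω
  L: Z = jωL = j·377·0.00204 = 0 + j0.7691 Ω
Step 3 — Parallel branch: R2 || L = 1/(1/R2 + 1/L) = 0.001388 + j0.7691 Ω.
Step 4 — Series with R1: Z_total = R1 + (R2 || L) = 2500 + j0.7691 Ω = 2500∠0.0° Ω.

Z = 2500 + j0.7691 Ω = 2500∠0.0° Ω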